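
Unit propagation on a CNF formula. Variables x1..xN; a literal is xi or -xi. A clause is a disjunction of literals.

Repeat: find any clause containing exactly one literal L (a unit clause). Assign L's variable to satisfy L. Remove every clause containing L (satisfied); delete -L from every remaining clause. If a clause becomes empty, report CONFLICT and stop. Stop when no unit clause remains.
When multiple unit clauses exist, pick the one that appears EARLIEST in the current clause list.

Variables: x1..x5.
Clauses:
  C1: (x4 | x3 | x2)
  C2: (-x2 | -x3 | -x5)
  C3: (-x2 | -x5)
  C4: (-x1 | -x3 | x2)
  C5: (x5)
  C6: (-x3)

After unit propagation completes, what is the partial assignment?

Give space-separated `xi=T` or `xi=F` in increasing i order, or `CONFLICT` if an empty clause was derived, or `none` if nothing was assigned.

unit clause [5] forces x5=T; simplify:
  drop -5 from [-2, -3, -5] -> [-2, -3]
  drop -5 from [-2, -5] -> [-2]
  satisfied 1 clause(s); 5 remain; assigned so far: [5]
unit clause [-2] forces x2=F; simplify:
  drop 2 from [4, 3, 2] -> [4, 3]
  drop 2 from [-1, -3, 2] -> [-1, -3]
  satisfied 2 clause(s); 3 remain; assigned so far: [2, 5]
unit clause [-3] forces x3=F; simplify:
  drop 3 from [4, 3] -> [4]
  satisfied 2 clause(s); 1 remain; assigned so far: [2, 3, 5]
unit clause [4] forces x4=T; simplify:
  satisfied 1 clause(s); 0 remain; assigned so far: [2, 3, 4, 5]

Answer: x2=F x3=F x4=T x5=T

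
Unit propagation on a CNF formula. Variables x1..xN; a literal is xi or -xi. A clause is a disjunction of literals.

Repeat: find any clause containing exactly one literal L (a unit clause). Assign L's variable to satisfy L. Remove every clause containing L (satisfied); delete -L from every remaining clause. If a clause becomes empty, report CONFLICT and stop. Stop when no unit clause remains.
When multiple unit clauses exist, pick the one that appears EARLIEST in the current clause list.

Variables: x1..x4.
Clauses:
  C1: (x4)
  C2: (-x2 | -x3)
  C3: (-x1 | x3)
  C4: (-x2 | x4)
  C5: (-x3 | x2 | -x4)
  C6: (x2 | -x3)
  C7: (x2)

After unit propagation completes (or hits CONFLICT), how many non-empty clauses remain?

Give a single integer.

Answer: 0

Derivation:
unit clause [4] forces x4=T; simplify:
  drop -4 from [-3, 2, -4] -> [-3, 2]
  satisfied 2 clause(s); 5 remain; assigned so far: [4]
unit clause [2] forces x2=T; simplify:
  drop -2 from [-2, -3] -> [-3]
  satisfied 3 clause(s); 2 remain; assigned so far: [2, 4]
unit clause [-3] forces x3=F; simplify:
  drop 3 from [-1, 3] -> [-1]
  satisfied 1 clause(s); 1 remain; assigned so far: [2, 3, 4]
unit clause [-1] forces x1=F; simplify:
  satisfied 1 clause(s); 0 remain; assigned so far: [1, 2, 3, 4]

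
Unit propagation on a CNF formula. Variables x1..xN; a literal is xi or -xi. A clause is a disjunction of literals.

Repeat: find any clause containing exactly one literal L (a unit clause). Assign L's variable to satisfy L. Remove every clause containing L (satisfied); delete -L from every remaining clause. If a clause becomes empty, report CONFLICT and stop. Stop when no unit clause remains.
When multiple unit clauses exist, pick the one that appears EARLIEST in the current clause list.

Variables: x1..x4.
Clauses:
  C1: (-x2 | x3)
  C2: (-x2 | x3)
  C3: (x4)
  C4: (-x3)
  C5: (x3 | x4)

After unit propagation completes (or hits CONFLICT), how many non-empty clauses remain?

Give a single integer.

unit clause [4] forces x4=T; simplify:
  satisfied 2 clause(s); 3 remain; assigned so far: [4]
unit clause [-3] forces x3=F; simplify:
  drop 3 from [-2, 3] -> [-2]
  drop 3 from [-2, 3] -> [-2]
  satisfied 1 clause(s); 2 remain; assigned so far: [3, 4]
unit clause [-2] forces x2=F; simplify:
  satisfied 2 clause(s); 0 remain; assigned so far: [2, 3, 4]

Answer: 0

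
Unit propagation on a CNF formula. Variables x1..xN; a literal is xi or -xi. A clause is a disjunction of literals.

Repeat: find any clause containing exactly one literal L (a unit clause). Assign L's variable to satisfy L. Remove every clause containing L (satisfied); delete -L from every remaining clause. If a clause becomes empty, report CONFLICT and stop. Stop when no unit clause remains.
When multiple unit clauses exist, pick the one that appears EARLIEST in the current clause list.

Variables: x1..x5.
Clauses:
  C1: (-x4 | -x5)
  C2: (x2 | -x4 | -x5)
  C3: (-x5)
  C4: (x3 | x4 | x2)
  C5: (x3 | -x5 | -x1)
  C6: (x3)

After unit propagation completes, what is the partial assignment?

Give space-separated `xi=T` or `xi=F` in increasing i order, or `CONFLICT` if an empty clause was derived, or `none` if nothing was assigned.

Answer: x3=T x5=F

Derivation:
unit clause [-5] forces x5=F; simplify:
  satisfied 4 clause(s); 2 remain; assigned so far: [5]
unit clause [3] forces x3=T; simplify:
  satisfied 2 clause(s); 0 remain; assigned so far: [3, 5]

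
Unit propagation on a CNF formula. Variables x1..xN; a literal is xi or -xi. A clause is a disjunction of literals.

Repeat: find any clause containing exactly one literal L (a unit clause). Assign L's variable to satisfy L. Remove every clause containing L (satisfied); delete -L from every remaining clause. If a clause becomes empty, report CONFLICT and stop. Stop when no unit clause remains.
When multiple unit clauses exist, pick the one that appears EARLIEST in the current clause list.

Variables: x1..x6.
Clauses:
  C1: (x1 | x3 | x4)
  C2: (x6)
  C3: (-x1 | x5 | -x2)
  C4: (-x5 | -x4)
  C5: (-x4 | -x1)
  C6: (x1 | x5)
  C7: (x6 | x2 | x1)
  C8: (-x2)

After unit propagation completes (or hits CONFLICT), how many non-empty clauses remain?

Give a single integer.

unit clause [6] forces x6=T; simplify:
  satisfied 2 clause(s); 6 remain; assigned so far: [6]
unit clause [-2] forces x2=F; simplify:
  satisfied 2 clause(s); 4 remain; assigned so far: [2, 6]

Answer: 4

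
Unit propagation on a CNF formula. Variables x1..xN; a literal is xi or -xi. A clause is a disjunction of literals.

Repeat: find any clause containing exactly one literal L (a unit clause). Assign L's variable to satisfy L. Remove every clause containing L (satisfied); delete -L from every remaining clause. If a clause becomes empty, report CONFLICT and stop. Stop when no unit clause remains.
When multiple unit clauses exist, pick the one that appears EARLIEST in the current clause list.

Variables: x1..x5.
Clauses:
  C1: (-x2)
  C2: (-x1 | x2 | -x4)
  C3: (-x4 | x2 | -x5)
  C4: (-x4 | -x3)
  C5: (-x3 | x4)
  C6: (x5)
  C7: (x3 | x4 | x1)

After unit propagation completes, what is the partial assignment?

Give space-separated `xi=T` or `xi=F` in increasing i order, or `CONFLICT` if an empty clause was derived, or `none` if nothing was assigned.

unit clause [-2] forces x2=F; simplify:
  drop 2 from [-1, 2, -4] -> [-1, -4]
  drop 2 from [-4, 2, -5] -> [-4, -5]
  satisfied 1 clause(s); 6 remain; assigned so far: [2]
unit clause [5] forces x5=T; simplify:
  drop -5 from [-4, -5] -> [-4]
  satisfied 1 clause(s); 5 remain; assigned so far: [2, 5]
unit clause [-4] forces x4=F; simplify:
  drop 4 from [-3, 4] -> [-3]
  drop 4 from [3, 4, 1] -> [3, 1]
  satisfied 3 clause(s); 2 remain; assigned so far: [2, 4, 5]
unit clause [-3] forces x3=F; simplify:
  drop 3 from [3, 1] -> [1]
  satisfied 1 clause(s); 1 remain; assigned so far: [2, 3, 4, 5]
unit clause [1] forces x1=T; simplify:
  satisfied 1 clause(s); 0 remain; assigned so far: [1, 2, 3, 4, 5]

Answer: x1=T x2=F x3=F x4=F x5=T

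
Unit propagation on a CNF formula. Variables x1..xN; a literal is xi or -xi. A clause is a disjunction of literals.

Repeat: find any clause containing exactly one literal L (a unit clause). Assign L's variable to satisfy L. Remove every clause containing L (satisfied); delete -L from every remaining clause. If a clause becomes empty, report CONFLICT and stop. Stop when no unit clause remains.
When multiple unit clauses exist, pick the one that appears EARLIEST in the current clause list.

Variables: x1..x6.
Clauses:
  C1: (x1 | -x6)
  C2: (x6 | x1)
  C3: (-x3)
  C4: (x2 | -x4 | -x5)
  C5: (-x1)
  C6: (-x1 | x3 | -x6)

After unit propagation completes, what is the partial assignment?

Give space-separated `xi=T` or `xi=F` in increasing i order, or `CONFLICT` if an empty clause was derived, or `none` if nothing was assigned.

unit clause [-3] forces x3=F; simplify:
  drop 3 from [-1, 3, -6] -> [-1, -6]
  satisfied 1 clause(s); 5 remain; assigned so far: [3]
unit clause [-1] forces x1=F; simplify:
  drop 1 from [1, -6] -> [-6]
  drop 1 from [6, 1] -> [6]
  satisfied 2 clause(s); 3 remain; assigned so far: [1, 3]
unit clause [-6] forces x6=F; simplify:
  drop 6 from [6] -> [] (empty!)
  satisfied 1 clause(s); 2 remain; assigned so far: [1, 3, 6]
CONFLICT (empty clause)

Answer: CONFLICT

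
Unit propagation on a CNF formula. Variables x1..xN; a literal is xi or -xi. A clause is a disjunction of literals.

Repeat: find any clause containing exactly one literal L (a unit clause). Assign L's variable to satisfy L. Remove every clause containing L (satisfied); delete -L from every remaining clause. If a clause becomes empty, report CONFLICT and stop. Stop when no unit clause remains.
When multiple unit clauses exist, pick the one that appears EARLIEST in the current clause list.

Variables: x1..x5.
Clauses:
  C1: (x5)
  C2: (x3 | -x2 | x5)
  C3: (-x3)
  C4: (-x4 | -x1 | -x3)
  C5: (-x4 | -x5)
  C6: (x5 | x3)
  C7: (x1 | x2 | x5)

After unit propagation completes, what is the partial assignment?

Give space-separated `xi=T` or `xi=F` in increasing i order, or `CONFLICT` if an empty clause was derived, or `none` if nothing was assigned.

Answer: x3=F x4=F x5=T

Derivation:
unit clause [5] forces x5=T; simplify:
  drop -5 from [-4, -5] -> [-4]
  satisfied 4 clause(s); 3 remain; assigned so far: [5]
unit clause [-3] forces x3=F; simplify:
  satisfied 2 clause(s); 1 remain; assigned so far: [3, 5]
unit clause [-4] forces x4=F; simplify:
  satisfied 1 clause(s); 0 remain; assigned so far: [3, 4, 5]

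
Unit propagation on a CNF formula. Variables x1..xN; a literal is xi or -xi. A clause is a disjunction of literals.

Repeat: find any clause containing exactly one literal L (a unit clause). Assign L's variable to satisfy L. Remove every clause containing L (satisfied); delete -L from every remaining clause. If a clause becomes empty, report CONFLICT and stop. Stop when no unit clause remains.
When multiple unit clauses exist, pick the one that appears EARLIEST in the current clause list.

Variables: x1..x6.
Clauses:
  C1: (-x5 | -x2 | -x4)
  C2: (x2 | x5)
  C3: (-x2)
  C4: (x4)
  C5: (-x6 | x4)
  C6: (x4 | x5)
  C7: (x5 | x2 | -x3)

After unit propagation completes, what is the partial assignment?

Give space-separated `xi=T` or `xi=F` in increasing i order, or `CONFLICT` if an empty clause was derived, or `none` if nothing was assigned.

unit clause [-2] forces x2=F; simplify:
  drop 2 from [2, 5] -> [5]
  drop 2 from [5, 2, -3] -> [5, -3]
  satisfied 2 clause(s); 5 remain; assigned so far: [2]
unit clause [5] forces x5=T; simplify:
  satisfied 3 clause(s); 2 remain; assigned so far: [2, 5]
unit clause [4] forces x4=T; simplify:
  satisfied 2 clause(s); 0 remain; assigned so far: [2, 4, 5]

Answer: x2=F x4=T x5=T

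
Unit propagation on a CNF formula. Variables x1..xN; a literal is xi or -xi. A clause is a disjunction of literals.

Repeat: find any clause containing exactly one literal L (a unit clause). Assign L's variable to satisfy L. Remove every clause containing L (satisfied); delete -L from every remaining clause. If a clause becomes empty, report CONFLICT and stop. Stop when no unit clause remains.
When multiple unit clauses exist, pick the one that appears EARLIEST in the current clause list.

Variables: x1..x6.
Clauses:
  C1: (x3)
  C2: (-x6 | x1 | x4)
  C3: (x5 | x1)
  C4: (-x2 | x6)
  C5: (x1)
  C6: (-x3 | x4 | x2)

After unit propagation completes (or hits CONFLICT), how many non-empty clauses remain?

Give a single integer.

Answer: 2

Derivation:
unit clause [3] forces x3=T; simplify:
  drop -3 from [-3, 4, 2] -> [4, 2]
  satisfied 1 clause(s); 5 remain; assigned so far: [3]
unit clause [1] forces x1=T; simplify:
  satisfied 3 clause(s); 2 remain; assigned so far: [1, 3]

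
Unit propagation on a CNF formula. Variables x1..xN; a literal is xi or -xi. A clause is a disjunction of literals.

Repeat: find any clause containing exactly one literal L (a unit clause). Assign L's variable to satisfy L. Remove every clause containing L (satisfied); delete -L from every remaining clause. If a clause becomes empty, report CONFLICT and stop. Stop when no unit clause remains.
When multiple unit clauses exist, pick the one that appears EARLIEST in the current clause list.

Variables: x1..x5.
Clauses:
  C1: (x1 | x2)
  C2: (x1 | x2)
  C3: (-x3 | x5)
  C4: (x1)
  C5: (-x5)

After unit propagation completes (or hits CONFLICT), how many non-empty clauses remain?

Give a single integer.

unit clause [1] forces x1=T; simplify:
  satisfied 3 clause(s); 2 remain; assigned so far: [1]
unit clause [-5] forces x5=F; simplify:
  drop 5 from [-3, 5] -> [-3]
  satisfied 1 clause(s); 1 remain; assigned so far: [1, 5]
unit clause [-3] forces x3=F; simplify:
  satisfied 1 clause(s); 0 remain; assigned so far: [1, 3, 5]

Answer: 0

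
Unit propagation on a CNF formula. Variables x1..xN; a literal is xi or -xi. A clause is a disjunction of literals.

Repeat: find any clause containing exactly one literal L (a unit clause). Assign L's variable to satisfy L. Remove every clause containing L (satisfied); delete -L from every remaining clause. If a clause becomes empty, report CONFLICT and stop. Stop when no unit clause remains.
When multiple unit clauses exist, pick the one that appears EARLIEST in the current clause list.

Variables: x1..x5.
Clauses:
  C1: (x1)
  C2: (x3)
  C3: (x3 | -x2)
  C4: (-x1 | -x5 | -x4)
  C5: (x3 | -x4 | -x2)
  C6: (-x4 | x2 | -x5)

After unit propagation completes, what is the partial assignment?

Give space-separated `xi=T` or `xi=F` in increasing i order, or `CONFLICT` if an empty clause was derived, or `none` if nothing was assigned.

unit clause [1] forces x1=T; simplify:
  drop -1 from [-1, -5, -4] -> [-5, -4]
  satisfied 1 clause(s); 5 remain; assigned so far: [1]
unit clause [3] forces x3=T; simplify:
  satisfied 3 clause(s); 2 remain; assigned so far: [1, 3]

Answer: x1=T x3=T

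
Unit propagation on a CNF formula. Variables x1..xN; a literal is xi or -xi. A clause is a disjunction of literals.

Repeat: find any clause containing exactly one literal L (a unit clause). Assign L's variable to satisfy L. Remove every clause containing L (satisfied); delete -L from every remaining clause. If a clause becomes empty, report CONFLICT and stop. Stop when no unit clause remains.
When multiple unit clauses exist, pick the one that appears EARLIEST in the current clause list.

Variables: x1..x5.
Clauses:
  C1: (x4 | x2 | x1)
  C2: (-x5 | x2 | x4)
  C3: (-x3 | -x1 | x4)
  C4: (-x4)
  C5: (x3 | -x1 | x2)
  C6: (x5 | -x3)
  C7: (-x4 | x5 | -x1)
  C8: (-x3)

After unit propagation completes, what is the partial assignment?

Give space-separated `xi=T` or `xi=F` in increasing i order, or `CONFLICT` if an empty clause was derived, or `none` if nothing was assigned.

Answer: x3=F x4=F

Derivation:
unit clause [-4] forces x4=F; simplify:
  drop 4 from [4, 2, 1] -> [2, 1]
  drop 4 from [-5, 2, 4] -> [-5, 2]
  drop 4 from [-3, -1, 4] -> [-3, -1]
  satisfied 2 clause(s); 6 remain; assigned so far: [4]
unit clause [-3] forces x3=F; simplify:
  drop 3 from [3, -1, 2] -> [-1, 2]
  satisfied 3 clause(s); 3 remain; assigned so far: [3, 4]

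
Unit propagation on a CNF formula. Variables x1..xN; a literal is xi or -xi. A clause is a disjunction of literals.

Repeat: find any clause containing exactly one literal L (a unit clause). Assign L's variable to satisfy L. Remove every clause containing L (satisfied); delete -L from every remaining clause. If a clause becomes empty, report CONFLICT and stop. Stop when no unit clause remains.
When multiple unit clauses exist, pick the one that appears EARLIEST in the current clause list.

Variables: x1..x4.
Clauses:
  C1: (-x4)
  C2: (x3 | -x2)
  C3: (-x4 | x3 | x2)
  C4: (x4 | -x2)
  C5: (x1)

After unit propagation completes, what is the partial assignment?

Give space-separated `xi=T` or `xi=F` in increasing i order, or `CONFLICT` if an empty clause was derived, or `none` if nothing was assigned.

unit clause [-4] forces x4=F; simplify:
  drop 4 from [4, -2] -> [-2]
  satisfied 2 clause(s); 3 remain; assigned so far: [4]
unit clause [-2] forces x2=F; simplify:
  satisfied 2 clause(s); 1 remain; assigned so far: [2, 4]
unit clause [1] forces x1=T; simplify:
  satisfied 1 clause(s); 0 remain; assigned so far: [1, 2, 4]

Answer: x1=T x2=F x4=F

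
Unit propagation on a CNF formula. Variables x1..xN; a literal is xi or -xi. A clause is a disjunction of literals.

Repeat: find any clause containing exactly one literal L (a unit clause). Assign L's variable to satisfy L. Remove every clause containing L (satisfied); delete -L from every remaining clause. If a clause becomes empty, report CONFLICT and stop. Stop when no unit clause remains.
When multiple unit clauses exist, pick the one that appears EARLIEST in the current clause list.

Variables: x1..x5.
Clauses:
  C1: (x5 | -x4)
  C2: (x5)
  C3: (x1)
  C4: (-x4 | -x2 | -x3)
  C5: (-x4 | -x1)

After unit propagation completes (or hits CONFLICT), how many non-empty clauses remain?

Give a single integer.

Answer: 0

Derivation:
unit clause [5] forces x5=T; simplify:
  satisfied 2 clause(s); 3 remain; assigned so far: [5]
unit clause [1] forces x1=T; simplify:
  drop -1 from [-4, -1] -> [-4]
  satisfied 1 clause(s); 2 remain; assigned so far: [1, 5]
unit clause [-4] forces x4=F; simplify:
  satisfied 2 clause(s); 0 remain; assigned so far: [1, 4, 5]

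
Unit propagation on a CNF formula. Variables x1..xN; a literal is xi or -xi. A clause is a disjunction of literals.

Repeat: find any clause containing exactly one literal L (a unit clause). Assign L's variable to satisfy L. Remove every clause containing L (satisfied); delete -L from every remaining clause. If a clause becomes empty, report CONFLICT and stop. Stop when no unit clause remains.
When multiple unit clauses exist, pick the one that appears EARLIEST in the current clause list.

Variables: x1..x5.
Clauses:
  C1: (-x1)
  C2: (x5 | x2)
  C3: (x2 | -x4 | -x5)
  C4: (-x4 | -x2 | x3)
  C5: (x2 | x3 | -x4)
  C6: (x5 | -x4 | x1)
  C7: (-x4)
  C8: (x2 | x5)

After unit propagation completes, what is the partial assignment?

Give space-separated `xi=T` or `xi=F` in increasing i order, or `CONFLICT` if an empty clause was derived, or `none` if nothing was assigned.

Answer: x1=F x4=F

Derivation:
unit clause [-1] forces x1=F; simplify:
  drop 1 from [5, -4, 1] -> [5, -4]
  satisfied 1 clause(s); 7 remain; assigned so far: [1]
unit clause [-4] forces x4=F; simplify:
  satisfied 5 clause(s); 2 remain; assigned so far: [1, 4]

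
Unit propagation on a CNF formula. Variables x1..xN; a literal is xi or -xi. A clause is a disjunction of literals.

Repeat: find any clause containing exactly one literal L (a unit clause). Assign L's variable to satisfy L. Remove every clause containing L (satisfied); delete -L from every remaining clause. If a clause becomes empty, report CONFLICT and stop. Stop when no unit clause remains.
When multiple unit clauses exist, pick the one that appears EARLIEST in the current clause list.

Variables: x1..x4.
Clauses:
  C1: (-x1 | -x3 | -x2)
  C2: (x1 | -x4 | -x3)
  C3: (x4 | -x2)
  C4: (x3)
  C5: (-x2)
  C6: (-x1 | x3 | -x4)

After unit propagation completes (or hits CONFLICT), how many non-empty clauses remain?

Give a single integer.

Answer: 1

Derivation:
unit clause [3] forces x3=T; simplify:
  drop -3 from [-1, -3, -2] -> [-1, -2]
  drop -3 from [1, -4, -3] -> [1, -4]
  satisfied 2 clause(s); 4 remain; assigned so far: [3]
unit clause [-2] forces x2=F; simplify:
  satisfied 3 clause(s); 1 remain; assigned so far: [2, 3]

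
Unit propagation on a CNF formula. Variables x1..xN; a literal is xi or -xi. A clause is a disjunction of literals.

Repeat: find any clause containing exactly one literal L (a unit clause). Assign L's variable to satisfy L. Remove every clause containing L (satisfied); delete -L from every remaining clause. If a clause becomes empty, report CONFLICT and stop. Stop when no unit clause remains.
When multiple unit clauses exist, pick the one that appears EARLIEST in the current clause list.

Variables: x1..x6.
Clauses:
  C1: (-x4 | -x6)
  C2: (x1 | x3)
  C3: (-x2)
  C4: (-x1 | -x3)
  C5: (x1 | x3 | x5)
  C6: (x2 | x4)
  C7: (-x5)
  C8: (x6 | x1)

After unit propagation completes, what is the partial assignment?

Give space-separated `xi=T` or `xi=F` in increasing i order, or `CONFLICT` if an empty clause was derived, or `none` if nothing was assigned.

unit clause [-2] forces x2=F; simplify:
  drop 2 from [2, 4] -> [4]
  satisfied 1 clause(s); 7 remain; assigned so far: [2]
unit clause [4] forces x4=T; simplify:
  drop -4 from [-4, -6] -> [-6]
  satisfied 1 clause(s); 6 remain; assigned so far: [2, 4]
unit clause [-6] forces x6=F; simplify:
  drop 6 from [6, 1] -> [1]
  satisfied 1 clause(s); 5 remain; assigned so far: [2, 4, 6]
unit clause [-5] forces x5=F; simplify:
  drop 5 from [1, 3, 5] -> [1, 3]
  satisfied 1 clause(s); 4 remain; assigned so far: [2, 4, 5, 6]
unit clause [1] forces x1=T; simplify:
  drop -1 from [-1, -3] -> [-3]
  satisfied 3 clause(s); 1 remain; assigned so far: [1, 2, 4, 5, 6]
unit clause [-3] forces x3=F; simplify:
  satisfied 1 clause(s); 0 remain; assigned so far: [1, 2, 3, 4, 5, 6]

Answer: x1=T x2=F x3=F x4=T x5=F x6=F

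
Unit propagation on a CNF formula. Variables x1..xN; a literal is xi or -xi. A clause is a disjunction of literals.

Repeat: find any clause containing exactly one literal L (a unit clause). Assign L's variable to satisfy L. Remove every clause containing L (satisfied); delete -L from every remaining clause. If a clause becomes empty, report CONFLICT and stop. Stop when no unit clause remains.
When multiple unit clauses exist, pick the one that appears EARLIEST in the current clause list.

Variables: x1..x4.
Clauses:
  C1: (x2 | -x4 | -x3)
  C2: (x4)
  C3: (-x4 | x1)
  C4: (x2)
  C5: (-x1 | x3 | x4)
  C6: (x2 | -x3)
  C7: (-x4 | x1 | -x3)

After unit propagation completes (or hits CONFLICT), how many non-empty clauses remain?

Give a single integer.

unit clause [4] forces x4=T; simplify:
  drop -4 from [2, -4, -3] -> [2, -3]
  drop -4 from [-4, 1] -> [1]
  drop -4 from [-4, 1, -3] -> [1, -3]
  satisfied 2 clause(s); 5 remain; assigned so far: [4]
unit clause [1] forces x1=T; simplify:
  satisfied 2 clause(s); 3 remain; assigned so far: [1, 4]
unit clause [2] forces x2=T; simplify:
  satisfied 3 clause(s); 0 remain; assigned so far: [1, 2, 4]

Answer: 0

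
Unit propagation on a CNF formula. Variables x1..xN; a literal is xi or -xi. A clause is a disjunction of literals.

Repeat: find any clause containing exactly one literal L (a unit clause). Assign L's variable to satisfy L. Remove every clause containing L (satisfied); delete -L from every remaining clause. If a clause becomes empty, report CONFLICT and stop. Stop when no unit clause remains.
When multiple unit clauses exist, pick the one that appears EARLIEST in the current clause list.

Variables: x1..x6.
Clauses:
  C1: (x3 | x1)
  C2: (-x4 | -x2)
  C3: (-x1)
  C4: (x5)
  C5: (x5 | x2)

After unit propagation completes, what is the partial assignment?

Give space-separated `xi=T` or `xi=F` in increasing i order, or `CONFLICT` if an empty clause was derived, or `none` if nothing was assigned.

unit clause [-1] forces x1=F; simplify:
  drop 1 from [3, 1] -> [3]
  satisfied 1 clause(s); 4 remain; assigned so far: [1]
unit clause [3] forces x3=T; simplify:
  satisfied 1 clause(s); 3 remain; assigned so far: [1, 3]
unit clause [5] forces x5=T; simplify:
  satisfied 2 clause(s); 1 remain; assigned so far: [1, 3, 5]

Answer: x1=F x3=T x5=T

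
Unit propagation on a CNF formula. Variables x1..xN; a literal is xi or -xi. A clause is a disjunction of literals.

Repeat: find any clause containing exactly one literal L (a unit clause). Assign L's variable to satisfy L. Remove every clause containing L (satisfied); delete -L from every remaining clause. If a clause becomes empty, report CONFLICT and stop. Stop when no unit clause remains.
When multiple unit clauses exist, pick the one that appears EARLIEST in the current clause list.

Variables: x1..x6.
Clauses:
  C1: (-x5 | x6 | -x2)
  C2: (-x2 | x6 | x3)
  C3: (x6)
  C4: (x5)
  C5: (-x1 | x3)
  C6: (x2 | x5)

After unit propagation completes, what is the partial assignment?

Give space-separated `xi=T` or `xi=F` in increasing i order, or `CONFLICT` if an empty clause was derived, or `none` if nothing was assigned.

unit clause [6] forces x6=T; simplify:
  satisfied 3 clause(s); 3 remain; assigned so far: [6]
unit clause [5] forces x5=T; simplify:
  satisfied 2 clause(s); 1 remain; assigned so far: [5, 6]

Answer: x5=T x6=T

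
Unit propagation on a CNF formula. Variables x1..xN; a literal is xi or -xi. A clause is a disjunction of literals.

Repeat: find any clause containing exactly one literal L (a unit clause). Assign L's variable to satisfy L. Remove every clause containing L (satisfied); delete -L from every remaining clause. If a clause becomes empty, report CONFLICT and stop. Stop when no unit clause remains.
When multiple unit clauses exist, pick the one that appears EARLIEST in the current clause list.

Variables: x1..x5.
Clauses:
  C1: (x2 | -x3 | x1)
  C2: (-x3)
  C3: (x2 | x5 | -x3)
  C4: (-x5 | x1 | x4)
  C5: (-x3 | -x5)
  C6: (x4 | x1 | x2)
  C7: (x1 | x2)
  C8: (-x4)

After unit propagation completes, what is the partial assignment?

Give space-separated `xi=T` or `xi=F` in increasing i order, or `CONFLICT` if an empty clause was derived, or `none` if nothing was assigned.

unit clause [-3] forces x3=F; simplify:
  satisfied 4 clause(s); 4 remain; assigned so far: [3]
unit clause [-4] forces x4=F; simplify:
  drop 4 from [-5, 1, 4] -> [-5, 1]
  drop 4 from [4, 1, 2] -> [1, 2]
  satisfied 1 clause(s); 3 remain; assigned so far: [3, 4]

Answer: x3=F x4=F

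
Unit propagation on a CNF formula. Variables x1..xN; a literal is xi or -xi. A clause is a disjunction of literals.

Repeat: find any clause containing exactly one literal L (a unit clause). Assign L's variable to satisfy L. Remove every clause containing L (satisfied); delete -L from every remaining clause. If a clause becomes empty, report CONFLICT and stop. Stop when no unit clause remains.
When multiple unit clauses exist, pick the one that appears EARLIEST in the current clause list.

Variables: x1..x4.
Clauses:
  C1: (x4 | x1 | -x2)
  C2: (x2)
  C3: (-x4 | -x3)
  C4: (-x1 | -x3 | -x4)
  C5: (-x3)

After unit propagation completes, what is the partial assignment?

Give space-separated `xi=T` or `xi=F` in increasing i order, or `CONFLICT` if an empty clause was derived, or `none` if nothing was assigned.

unit clause [2] forces x2=T; simplify:
  drop -2 from [4, 1, -2] -> [4, 1]
  satisfied 1 clause(s); 4 remain; assigned so far: [2]
unit clause [-3] forces x3=F; simplify:
  satisfied 3 clause(s); 1 remain; assigned so far: [2, 3]

Answer: x2=T x3=F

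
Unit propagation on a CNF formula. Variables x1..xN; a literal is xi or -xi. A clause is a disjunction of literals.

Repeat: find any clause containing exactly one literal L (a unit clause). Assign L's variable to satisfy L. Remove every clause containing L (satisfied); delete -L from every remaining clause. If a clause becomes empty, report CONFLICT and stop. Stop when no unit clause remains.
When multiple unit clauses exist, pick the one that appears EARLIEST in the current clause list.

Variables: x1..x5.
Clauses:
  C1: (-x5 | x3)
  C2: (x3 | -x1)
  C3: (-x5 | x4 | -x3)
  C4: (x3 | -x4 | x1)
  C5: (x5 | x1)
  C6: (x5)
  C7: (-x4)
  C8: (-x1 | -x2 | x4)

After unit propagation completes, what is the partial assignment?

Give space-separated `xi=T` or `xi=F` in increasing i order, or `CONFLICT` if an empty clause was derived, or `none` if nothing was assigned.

unit clause [5] forces x5=T; simplify:
  drop -5 from [-5, 3] -> [3]
  drop -5 from [-5, 4, -3] -> [4, -3]
  satisfied 2 clause(s); 6 remain; assigned so far: [5]
unit clause [3] forces x3=T; simplify:
  drop -3 from [4, -3] -> [4]
  satisfied 3 clause(s); 3 remain; assigned so far: [3, 5]
unit clause [4] forces x4=T; simplify:
  drop -4 from [-4] -> [] (empty!)
  satisfied 2 clause(s); 1 remain; assigned so far: [3, 4, 5]
CONFLICT (empty clause)

Answer: CONFLICT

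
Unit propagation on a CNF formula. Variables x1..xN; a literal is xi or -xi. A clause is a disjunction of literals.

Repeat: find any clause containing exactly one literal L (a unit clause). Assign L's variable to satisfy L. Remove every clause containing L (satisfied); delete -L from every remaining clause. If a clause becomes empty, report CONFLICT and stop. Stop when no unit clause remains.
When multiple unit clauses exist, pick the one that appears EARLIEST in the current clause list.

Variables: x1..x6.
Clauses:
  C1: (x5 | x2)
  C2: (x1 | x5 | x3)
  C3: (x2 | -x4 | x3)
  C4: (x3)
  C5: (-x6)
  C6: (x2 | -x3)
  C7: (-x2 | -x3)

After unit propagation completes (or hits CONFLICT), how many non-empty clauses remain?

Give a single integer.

Answer: 0

Derivation:
unit clause [3] forces x3=T; simplify:
  drop -3 from [2, -3] -> [2]
  drop -3 from [-2, -3] -> [-2]
  satisfied 3 clause(s); 4 remain; assigned so far: [3]
unit clause [-6] forces x6=F; simplify:
  satisfied 1 clause(s); 3 remain; assigned so far: [3, 6]
unit clause [2] forces x2=T; simplify:
  drop -2 from [-2] -> [] (empty!)
  satisfied 2 clause(s); 1 remain; assigned so far: [2, 3, 6]
CONFLICT (empty clause)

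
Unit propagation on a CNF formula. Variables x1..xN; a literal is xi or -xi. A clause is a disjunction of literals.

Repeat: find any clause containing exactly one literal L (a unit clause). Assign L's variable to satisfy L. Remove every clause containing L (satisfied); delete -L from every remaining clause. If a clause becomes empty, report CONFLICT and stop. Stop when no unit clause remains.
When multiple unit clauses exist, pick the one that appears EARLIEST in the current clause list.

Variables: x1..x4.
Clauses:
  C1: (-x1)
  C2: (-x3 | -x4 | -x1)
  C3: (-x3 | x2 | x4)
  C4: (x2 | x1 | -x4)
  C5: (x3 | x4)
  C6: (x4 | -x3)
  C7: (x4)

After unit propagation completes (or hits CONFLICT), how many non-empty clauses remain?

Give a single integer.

unit clause [-1] forces x1=F; simplify:
  drop 1 from [2, 1, -4] -> [2, -4]
  satisfied 2 clause(s); 5 remain; assigned so far: [1]
unit clause [4] forces x4=T; simplify:
  drop -4 from [2, -4] -> [2]
  satisfied 4 clause(s); 1 remain; assigned so far: [1, 4]
unit clause [2] forces x2=T; simplify:
  satisfied 1 clause(s); 0 remain; assigned so far: [1, 2, 4]

Answer: 0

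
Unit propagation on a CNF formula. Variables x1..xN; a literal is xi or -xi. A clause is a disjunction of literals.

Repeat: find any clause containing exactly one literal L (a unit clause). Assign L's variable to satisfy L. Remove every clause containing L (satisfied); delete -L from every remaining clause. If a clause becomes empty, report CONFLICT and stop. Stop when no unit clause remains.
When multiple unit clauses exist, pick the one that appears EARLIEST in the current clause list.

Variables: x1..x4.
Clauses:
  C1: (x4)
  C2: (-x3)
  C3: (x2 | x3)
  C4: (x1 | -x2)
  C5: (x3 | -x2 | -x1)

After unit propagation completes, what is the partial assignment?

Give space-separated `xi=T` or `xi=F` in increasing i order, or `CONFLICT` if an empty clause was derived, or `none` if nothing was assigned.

unit clause [4] forces x4=T; simplify:
  satisfied 1 clause(s); 4 remain; assigned so far: [4]
unit clause [-3] forces x3=F; simplify:
  drop 3 from [2, 3] -> [2]
  drop 3 from [3, -2, -1] -> [-2, -1]
  satisfied 1 clause(s); 3 remain; assigned so far: [3, 4]
unit clause [2] forces x2=T; simplify:
  drop -2 from [1, -2] -> [1]
  drop -2 from [-2, -1] -> [-1]
  satisfied 1 clause(s); 2 remain; assigned so far: [2, 3, 4]
unit clause [1] forces x1=T; simplify:
  drop -1 from [-1] -> [] (empty!)
  satisfied 1 clause(s); 1 remain; assigned so far: [1, 2, 3, 4]
CONFLICT (empty clause)

Answer: CONFLICT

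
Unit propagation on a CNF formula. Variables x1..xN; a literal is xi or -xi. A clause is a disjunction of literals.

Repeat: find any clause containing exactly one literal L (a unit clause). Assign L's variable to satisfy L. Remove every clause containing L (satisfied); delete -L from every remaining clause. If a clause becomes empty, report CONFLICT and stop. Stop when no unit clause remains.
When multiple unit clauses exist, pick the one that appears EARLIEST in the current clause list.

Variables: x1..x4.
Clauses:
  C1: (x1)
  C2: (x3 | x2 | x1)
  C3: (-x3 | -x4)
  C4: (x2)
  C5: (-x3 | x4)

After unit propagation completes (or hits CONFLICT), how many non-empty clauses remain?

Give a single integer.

unit clause [1] forces x1=T; simplify:
  satisfied 2 clause(s); 3 remain; assigned so far: [1]
unit clause [2] forces x2=T; simplify:
  satisfied 1 clause(s); 2 remain; assigned so far: [1, 2]

Answer: 2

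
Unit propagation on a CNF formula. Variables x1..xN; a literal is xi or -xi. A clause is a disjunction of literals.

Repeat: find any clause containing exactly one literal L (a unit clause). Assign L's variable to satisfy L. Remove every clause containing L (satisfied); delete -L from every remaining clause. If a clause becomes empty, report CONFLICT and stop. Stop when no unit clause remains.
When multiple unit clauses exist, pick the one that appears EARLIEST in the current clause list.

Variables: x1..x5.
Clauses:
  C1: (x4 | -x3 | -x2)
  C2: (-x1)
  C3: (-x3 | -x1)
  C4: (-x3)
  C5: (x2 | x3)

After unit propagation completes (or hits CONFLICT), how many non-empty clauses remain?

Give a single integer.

Answer: 0

Derivation:
unit clause [-1] forces x1=F; simplify:
  satisfied 2 clause(s); 3 remain; assigned so far: [1]
unit clause [-3] forces x3=F; simplify:
  drop 3 from [2, 3] -> [2]
  satisfied 2 clause(s); 1 remain; assigned so far: [1, 3]
unit clause [2] forces x2=T; simplify:
  satisfied 1 clause(s); 0 remain; assigned so far: [1, 2, 3]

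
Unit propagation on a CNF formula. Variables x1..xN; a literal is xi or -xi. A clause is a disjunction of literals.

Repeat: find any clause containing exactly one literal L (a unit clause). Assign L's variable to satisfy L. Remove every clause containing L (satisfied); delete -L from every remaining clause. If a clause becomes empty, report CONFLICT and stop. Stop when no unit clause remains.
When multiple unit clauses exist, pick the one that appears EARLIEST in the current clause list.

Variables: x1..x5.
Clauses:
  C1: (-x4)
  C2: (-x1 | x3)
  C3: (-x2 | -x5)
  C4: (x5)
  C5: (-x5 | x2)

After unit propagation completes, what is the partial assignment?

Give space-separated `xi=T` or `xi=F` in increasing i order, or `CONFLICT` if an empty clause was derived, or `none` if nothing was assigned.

unit clause [-4] forces x4=F; simplify:
  satisfied 1 clause(s); 4 remain; assigned so far: [4]
unit clause [5] forces x5=T; simplify:
  drop -5 from [-2, -5] -> [-2]
  drop -5 from [-5, 2] -> [2]
  satisfied 1 clause(s); 3 remain; assigned so far: [4, 5]
unit clause [-2] forces x2=F; simplify:
  drop 2 from [2] -> [] (empty!)
  satisfied 1 clause(s); 2 remain; assigned so far: [2, 4, 5]
CONFLICT (empty clause)

Answer: CONFLICT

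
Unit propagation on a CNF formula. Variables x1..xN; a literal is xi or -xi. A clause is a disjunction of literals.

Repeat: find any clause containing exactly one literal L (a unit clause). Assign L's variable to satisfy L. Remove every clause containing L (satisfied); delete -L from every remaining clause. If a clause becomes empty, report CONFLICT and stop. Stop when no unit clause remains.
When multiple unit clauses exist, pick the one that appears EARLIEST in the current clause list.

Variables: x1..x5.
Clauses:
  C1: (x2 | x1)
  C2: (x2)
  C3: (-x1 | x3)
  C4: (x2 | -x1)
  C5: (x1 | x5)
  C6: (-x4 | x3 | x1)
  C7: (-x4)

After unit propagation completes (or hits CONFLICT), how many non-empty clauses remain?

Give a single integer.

Answer: 2

Derivation:
unit clause [2] forces x2=T; simplify:
  satisfied 3 clause(s); 4 remain; assigned so far: [2]
unit clause [-4] forces x4=F; simplify:
  satisfied 2 clause(s); 2 remain; assigned so far: [2, 4]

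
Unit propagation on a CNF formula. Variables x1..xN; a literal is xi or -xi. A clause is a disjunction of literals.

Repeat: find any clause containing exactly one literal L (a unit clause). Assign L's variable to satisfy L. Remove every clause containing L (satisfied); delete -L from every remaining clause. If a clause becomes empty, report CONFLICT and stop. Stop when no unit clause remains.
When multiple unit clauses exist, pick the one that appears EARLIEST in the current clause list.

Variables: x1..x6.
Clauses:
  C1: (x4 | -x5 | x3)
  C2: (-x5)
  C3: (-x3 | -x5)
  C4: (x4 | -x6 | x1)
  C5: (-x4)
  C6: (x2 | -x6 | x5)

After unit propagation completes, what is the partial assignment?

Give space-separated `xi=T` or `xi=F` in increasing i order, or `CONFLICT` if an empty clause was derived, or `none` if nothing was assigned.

unit clause [-5] forces x5=F; simplify:
  drop 5 from [2, -6, 5] -> [2, -6]
  satisfied 3 clause(s); 3 remain; assigned so far: [5]
unit clause [-4] forces x4=F; simplify:
  drop 4 from [4, -6, 1] -> [-6, 1]
  satisfied 1 clause(s); 2 remain; assigned so far: [4, 5]

Answer: x4=F x5=F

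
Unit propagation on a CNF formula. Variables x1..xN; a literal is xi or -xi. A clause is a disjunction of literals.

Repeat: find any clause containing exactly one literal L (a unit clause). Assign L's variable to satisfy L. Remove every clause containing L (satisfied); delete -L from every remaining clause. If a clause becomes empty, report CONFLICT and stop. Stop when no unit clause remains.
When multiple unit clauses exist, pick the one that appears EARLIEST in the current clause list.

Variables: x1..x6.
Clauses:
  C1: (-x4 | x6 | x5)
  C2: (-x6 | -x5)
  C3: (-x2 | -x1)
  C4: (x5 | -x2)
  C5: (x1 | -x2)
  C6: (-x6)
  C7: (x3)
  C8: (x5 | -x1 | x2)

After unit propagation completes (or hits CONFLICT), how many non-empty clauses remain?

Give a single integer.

unit clause [-6] forces x6=F; simplify:
  drop 6 from [-4, 6, 5] -> [-4, 5]
  satisfied 2 clause(s); 6 remain; assigned so far: [6]
unit clause [3] forces x3=T; simplify:
  satisfied 1 clause(s); 5 remain; assigned so far: [3, 6]

Answer: 5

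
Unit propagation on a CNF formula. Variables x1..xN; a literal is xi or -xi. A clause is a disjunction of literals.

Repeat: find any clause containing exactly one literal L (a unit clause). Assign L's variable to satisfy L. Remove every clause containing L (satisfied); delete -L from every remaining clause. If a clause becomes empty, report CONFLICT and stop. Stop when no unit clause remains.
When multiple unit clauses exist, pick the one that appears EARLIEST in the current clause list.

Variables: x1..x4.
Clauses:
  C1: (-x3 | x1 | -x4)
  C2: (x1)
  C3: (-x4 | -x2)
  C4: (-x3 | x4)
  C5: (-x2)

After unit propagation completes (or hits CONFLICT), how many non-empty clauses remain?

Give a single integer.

unit clause [1] forces x1=T; simplify:
  satisfied 2 clause(s); 3 remain; assigned so far: [1]
unit clause [-2] forces x2=F; simplify:
  satisfied 2 clause(s); 1 remain; assigned so far: [1, 2]

Answer: 1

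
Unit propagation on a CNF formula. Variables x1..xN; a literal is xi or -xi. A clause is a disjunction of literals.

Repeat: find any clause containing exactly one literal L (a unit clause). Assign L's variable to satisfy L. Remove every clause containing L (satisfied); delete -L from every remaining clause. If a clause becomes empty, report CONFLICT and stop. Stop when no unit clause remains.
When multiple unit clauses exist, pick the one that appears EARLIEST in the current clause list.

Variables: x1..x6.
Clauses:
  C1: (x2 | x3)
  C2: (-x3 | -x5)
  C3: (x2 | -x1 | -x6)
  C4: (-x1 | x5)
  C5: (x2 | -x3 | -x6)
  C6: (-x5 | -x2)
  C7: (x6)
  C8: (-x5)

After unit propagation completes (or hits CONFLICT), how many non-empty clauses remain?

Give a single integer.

unit clause [6] forces x6=T; simplify:
  drop -6 from [2, -1, -6] -> [2, -1]
  drop -6 from [2, -3, -6] -> [2, -3]
  satisfied 1 clause(s); 7 remain; assigned so far: [6]
unit clause [-5] forces x5=F; simplify:
  drop 5 from [-1, 5] -> [-1]
  satisfied 3 clause(s); 4 remain; assigned so far: [5, 6]
unit clause [-1] forces x1=F; simplify:
  satisfied 2 clause(s); 2 remain; assigned so far: [1, 5, 6]

Answer: 2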